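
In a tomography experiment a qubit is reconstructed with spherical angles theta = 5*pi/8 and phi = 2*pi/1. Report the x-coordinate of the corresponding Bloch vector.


theta = 1.9635, phi = 6.2832
r_x = sin(theta)*cos(phi) = 0.9239 * 1.0000
r_x = 0.9239

0.9239


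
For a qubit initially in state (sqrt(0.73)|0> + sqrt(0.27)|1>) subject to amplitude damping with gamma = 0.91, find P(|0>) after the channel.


For amplitude damping with parameter gamma on state sqrt(a)|0> + sqrt(b)|1>:
alpha^2 = 0.73, beta^2 = 0.27
P(|0>) = alpha^2 + gamma * beta^2
= 0.73 + 0.91 * 0.27
= 0.73 + 0.2457
= 0.9757

0.9757


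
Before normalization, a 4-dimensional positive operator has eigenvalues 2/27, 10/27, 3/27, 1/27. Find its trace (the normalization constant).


tr(M) = sum of eigenvalues
= 2/27 + 10/27 + 3/27 + 1/27
= 16/27
= 0.5926

0.5926


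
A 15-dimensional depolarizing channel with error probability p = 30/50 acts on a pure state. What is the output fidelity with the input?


F = (1-p) + p/d
= (1 - 0.6000) + 0.6000/15
= 0.4000 + 0.0400
= 0.4400

0.4400


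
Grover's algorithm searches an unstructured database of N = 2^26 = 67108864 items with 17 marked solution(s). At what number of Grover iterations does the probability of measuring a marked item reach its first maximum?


After j Grover iterations the success probability is P(j) = sin^2((2j+1)*theta), where sin(theta) = sqrt(k/N).
N = 2^26 = 67108864, k = 17
sin(theta) = sqrt(k/N) = 0.0005033087922
theta = arcsin(sqrt(k/N)) = 0.0005033088134 rad
P(j) reaches its first maximum when (2j+1)*theta is as close as possible to pi/2, i.e. j = round(pi/(4*theta) - 1/2).
pi/(4*theta) - 1/2 = 1559.9697
(For comparison, the common estimate pi/4 * sqrt(N/k) = 1560.4698; the exact maximiser is used here.)
Optimal iterations = 1560

1560


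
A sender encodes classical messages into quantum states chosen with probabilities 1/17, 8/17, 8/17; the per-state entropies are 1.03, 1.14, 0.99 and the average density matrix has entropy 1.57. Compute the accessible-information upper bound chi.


chi = S(rho) - sum_i p_i * S(rho_i)
Weighted entropy = 1/17 * 1.03 + 8/17 * 1.14 + 8/17 * 0.99
= 1.0629
chi = 1.57 - 1.0629
= 0.5071

0.5071


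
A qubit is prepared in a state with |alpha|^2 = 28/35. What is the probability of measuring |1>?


|alpha|^2 = 28/35 = 0.8000
|beta|^2 = 1 - 28/35 = 7/35 = 0.2000
P(|1>) = |beta|^2 = 0.2000

0.2000


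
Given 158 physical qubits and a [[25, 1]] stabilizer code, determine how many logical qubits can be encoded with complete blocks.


Each code block uses 25 physical qubits for 1 logical qubit(s).
Number of complete blocks = floor(158 / 25) = 6
Logical qubits = 6 * 1
= 6

6


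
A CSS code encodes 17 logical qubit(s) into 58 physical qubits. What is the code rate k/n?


Code rate R = k/n
= 17/58
= 0.2931

0.2931


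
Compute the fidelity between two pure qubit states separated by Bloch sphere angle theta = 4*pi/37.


For states separated by angle theta on Bloch sphere:
F = cos^2(theta/2)
theta = 4*pi/37 = 0.3396
theta/2 = 0.1698
cos(theta/2) = 0.9856
F = 0.9714

0.9714


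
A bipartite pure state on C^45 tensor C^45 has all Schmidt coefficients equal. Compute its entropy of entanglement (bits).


For a maximally entangled state in d x d:
S = log2(d) = log2(45)
= 5.4919

5.4919


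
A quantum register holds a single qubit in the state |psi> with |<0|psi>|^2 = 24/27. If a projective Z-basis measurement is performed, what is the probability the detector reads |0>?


|alpha|^2 = 24/27 = 0.8889
|beta|^2 = 1 - 24/27 = 3/27 = 0.1111
P(|0>) = |alpha|^2 = 0.8889

0.8889


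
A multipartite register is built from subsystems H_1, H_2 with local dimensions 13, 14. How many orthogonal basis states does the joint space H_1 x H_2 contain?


dim(H_1 x H_2) = 13 * 14
= 182

182


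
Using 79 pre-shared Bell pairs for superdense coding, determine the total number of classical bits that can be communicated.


Superdense coding allows 2 classical bits per shared entangled pair.
79 pair(s) -> 2 * 79 = 158 classical bits

158


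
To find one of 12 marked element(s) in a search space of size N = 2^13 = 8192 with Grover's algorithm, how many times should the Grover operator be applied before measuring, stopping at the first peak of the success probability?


After j Grover iterations the success probability is P(j) = sin^2((2j+1)*theta), where sin(theta) = sqrt(k/N).
N = 2^13 = 8192, k = 12
sin(theta) = sqrt(k/N) = 0.03827327723
theta = arcsin(sqrt(k/N)) = 0.03828262746 rad
P(j) reaches its first maximum when (2j+1)*theta is as close as possible to pi/2, i.e. j = round(pi/(4*theta) - 1/2).
pi/(4*theta) - 1/2 = 20.0158
(For comparison, the common estimate pi/4 * sqrt(N/k) = 20.5208; the exact maximiser is used here.)
Optimal iterations = 20

20


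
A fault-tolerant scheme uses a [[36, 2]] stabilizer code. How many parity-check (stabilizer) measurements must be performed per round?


For an [[n,k]] stabilizer code:
Number of stabilizer generators = n - k
= 36 - 2
= 34

34


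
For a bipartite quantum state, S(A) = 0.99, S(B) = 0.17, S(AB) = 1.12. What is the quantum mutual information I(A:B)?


I(A:B) = S(A) + S(B) - S(AB)
= 0.99 + 0.17 - 1.12
= 0.0400

0.0400


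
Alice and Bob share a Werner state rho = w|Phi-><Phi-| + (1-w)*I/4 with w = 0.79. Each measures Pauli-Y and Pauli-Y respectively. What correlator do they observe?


|Phi-> = (|00> - |11>)/sqrt(2)
For the pure Bell state, <Y_A Y_B> = +1 (Bell-state Pauli correlator).
The maximally-mixed part I/4 has tr(I/4 * P tensor P) = 0 for any traceless Pauli P.
So <Y_A Y_B>_rho = w * (+1) + (1 - w) * 0
= 0.79 * (+1)
= 0.7900

0.7900


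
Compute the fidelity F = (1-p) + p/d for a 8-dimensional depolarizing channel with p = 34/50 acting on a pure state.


F = (1-p) + p/d
= (1 - 0.6800) + 0.6800/8
= 0.3200 + 0.0850
= 0.4050

0.4050


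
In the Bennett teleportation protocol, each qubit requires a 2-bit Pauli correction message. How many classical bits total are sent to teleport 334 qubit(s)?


Quantum teleportation requires 2 classical bits per qubit teleported.
334 qubit(s) -> 2 * 334 = 668 classical bits

668


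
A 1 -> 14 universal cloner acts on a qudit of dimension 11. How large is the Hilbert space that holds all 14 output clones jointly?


Output space = H^(tensor 14) where dim(H) = 11
dim = 11^14
= 121 (after 2 factors)
= 1331 (after 3 factors)
= 14641 (after 4 factors)
= 161051 (after 5 factors)
= 1771561 (after 6 factors)
= 19487171 (after 7 factors)
= 214358881 (after 8 factors)
= 2357947691 (after 9 factors)
= 25937424601 (after 10 factors)
= 285311670611 (after 11 factors)
= 3138428376721 (after 12 factors)
= 34522712143931 (after 13 factors)
= 379749833583241 (after 14 factors)
= 379749833583241

379749833583241


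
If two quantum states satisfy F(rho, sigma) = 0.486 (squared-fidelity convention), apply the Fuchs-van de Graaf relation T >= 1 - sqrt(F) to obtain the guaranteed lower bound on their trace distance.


Fuchs-van de Graaf (squared-fidelity convention): 1 - sqrt(F) <= T <= sqrt(1 - F).
Lower bound: T >= 1 - sqrt(F)
sqrt(F) = sqrt(0.486) = 0.6971
T >= 1 - 0.6971
T >= 0.3029

0.3029


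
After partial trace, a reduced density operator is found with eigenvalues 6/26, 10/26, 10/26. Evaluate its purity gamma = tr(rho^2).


tr(rho^2) = sum of eigenvalues squared
= (6/26)^2 + (10/26)^2 + (10/26)^2
= (36 + 100 + 100) / 676
= 236/676
= 0.3491

0.3491


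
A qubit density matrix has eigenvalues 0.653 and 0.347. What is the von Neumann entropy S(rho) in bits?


S = -p*log2(p) - (1-p)*log2(1-p)
p = 0.6530, 1-p = 0.3470
= -0.6530 * log2(0.6530) - 0.3470 * log2(0.3470)
= -(-0.4015) - (-0.5299)
= 0.9314

0.9314


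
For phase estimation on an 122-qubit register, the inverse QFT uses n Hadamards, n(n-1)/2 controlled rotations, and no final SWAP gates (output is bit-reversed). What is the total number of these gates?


Hadamard gates: 122
Controlled rotations: n*(n-1)/2 = 122*121/2 = 7381
SWAP gates: 0 (omitted)
Total = 122 + 7381
= 7503

7503


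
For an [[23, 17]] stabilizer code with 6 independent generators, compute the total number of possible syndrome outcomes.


Each stabilizer generator gives a binary (+1 or -1) measurement outcome.
With 6 independent generators:
Total syndromes = 2^6
= 64

64


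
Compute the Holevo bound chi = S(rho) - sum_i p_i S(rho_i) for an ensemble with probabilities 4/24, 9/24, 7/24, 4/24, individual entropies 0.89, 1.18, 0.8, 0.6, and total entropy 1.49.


chi = S(rho) - sum_i p_i * S(rho_i)
Weighted entropy = 4/24 * 0.89 + 9/24 * 1.18 + 7/24 * 0.8 + 4/24 * 0.6
= 0.9242
chi = 1.49 - 0.9242
= 0.5658

0.5658


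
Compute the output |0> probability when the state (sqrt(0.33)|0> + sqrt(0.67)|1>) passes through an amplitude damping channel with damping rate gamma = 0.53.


For amplitude damping with parameter gamma on state sqrt(a)|0> + sqrt(b)|1>:
alpha^2 = 0.33, beta^2 = 0.67
P(|0>) = alpha^2 + gamma * beta^2
= 0.33 + 0.53 * 0.67
= 0.33 + 0.3551
= 0.6851

0.6851


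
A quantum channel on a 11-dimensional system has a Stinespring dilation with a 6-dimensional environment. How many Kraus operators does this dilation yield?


Tracing out the environment in an orthonormal basis {|i>_E} gives Kraus operators K_i = <i|_E U |0>_E.
Number of Kraus operators = dim(H_env) = d_env
= 6

6


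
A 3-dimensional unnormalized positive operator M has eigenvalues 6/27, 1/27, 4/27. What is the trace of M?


tr(M) = sum of eigenvalues
= 6/27 + 1/27 + 4/27
= 11/27
= 0.4074

0.4074


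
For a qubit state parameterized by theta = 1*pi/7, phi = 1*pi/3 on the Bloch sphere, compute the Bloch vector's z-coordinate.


theta = 0.4488, phi = 1.0472
r_z = cos(theta) = 0.9010

0.9010


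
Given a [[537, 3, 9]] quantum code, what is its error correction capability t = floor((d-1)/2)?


Code parameters: [[537, 3, 9]], distance d = 9.
Number of correctable errors = floor((d-1)/2)
= floor((9 - 1)/2)
= floor(8/2)
= 4

4


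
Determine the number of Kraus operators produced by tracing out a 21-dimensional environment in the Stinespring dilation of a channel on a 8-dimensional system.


Tracing out the environment in an orthonormal basis {|i>_E} gives Kraus operators K_i = <i|_E U |0>_E.
Number of Kraus operators = dim(H_env) = d_env
= 21

21


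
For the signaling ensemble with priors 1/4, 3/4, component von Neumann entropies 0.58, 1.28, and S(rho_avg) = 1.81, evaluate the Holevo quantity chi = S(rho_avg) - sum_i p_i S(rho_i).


chi = S(rho) - sum_i p_i * S(rho_i)
Weighted entropy = 1/4 * 0.58 + 3/4 * 1.28
= 1.1050
chi = 1.81 - 1.1050
= 0.7050

0.7050


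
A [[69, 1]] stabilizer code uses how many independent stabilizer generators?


For an [[n,k]] stabilizer code:
Number of stabilizer generators = n - k
= 69 - 1
= 68

68


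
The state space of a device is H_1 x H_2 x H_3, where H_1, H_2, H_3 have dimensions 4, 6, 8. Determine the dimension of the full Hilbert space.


dim(H_1 x H_2 x H_3) = 4 * 6 * 8
= 24 * 8
= 192

192


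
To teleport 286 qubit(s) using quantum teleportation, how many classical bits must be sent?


Quantum teleportation requires 2 classical bits per qubit teleported.
286 qubit(s) -> 2 * 286 = 572 classical bits

572


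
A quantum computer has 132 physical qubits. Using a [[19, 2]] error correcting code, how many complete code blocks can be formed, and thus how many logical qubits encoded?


Each code block uses 19 physical qubits for 2 logical qubit(s).
Number of complete blocks = floor(132 / 19) = 6
Logical qubits = 6 * 2
= 12

12


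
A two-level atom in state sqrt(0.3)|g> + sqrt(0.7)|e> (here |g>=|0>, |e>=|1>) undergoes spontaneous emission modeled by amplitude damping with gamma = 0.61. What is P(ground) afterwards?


For amplitude damping with parameter gamma on state sqrt(a)|0> + sqrt(b)|1>:
alpha^2 = 0.3, beta^2 = 0.7
P(|0>) = alpha^2 + gamma * beta^2
= 0.3 + 0.61 * 0.7
= 0.3 + 0.4270
= 0.7270

0.7270


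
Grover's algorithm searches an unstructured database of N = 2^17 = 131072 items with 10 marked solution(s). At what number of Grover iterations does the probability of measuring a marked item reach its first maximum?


After j Grover iterations the success probability is P(j) = sin^2((2j+1)*theta), where sin(theta) = sqrt(k/N).
N = 2^17 = 131072, k = 10
sin(theta) = sqrt(k/N) = 0.008734640537
theta = arcsin(sqrt(k/N)) = 0.008734751608 rad
P(j) reaches its first maximum when (2j+1)*theta is as close as possible to pi/2, i.e. j = round(pi/(4*theta) - 1/2).
pi/(4*theta) - 1/2 = 89.4165
(For comparison, the common estimate pi/4 * sqrt(N/k) = 89.9176; the exact maximiser is used here.)
Optimal iterations = 89

89


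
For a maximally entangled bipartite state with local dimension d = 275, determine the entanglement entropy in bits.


For a maximally entangled state in d x d:
S = log2(d) = log2(275)
= 8.1033

8.1033


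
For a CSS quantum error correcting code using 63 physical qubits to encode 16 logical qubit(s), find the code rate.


Code rate R = k/n
= 16/63
= 0.2540

0.2540


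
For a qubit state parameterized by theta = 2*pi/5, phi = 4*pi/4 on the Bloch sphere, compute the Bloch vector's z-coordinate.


theta = 1.2566, phi = 3.1416
r_z = cos(theta) = 0.3090

0.3090


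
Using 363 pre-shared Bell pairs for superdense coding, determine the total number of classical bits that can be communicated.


Superdense coding allows 2 classical bits per shared entangled pair.
363 pair(s) -> 2 * 363 = 726 classical bits

726


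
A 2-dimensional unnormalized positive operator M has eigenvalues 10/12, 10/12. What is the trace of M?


tr(M) = sum of eigenvalues
= 10/12 + 10/12
= 20/12
= 1.6667

1.6667


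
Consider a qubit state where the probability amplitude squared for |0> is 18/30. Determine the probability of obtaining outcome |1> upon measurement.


|alpha|^2 = 18/30 = 0.6000
|beta|^2 = 1 - 18/30 = 12/30 = 0.4000
P(|1>) = |beta|^2 = 0.4000

0.4000


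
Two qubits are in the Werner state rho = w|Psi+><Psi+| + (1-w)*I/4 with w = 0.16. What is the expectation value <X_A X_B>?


|Psi+> = (|01> + |10>)/sqrt(2)
For the pure Bell state, <X_A X_B> = +1 (Bell-state Pauli correlator).
The maximally-mixed part I/4 has tr(I/4 * P tensor P) = 0 for any traceless Pauli P.
So <X_A X_B>_rho = w * (+1) + (1 - w) * 0
= 0.16 * (+1)
= 0.1600

0.1600


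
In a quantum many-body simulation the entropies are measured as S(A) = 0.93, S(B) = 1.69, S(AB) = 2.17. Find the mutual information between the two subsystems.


I(A:B) = S(A) + S(B) - S(AB)
= 0.93 + 1.69 - 2.17
= 0.4500

0.4500


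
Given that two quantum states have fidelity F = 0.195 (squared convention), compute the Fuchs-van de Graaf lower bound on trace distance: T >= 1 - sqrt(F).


Fuchs-van de Graaf (squared-fidelity convention): 1 - sqrt(F) <= T <= sqrt(1 - F).
Lower bound: T >= 1 - sqrt(F)
sqrt(F) = sqrt(0.195) = 0.4416
T >= 1 - 0.4416
T >= 0.5584

0.5584


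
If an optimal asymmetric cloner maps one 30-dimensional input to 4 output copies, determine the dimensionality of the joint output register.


Output space = H^(tensor 4) where dim(H) = 30
dim = 30^4
= 900 (after 2 factors)
= 27000 (after 3 factors)
= 810000 (after 4 factors)
= 810000

810000


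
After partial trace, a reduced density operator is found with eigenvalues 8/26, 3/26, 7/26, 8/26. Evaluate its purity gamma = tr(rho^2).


tr(rho^2) = sum of eigenvalues squared
= (8/26)^2 + (3/26)^2 + (7/26)^2 + (8/26)^2
= (64 + 9 + 49 + 64) / 676
= 186/676
= 0.2751

0.2751


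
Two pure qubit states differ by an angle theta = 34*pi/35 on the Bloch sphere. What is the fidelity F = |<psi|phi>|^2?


For states separated by angle theta on Bloch sphere:
F = cos^2(theta/2)
theta = 34*pi/35 = 3.0518
theta/2 = 1.5259
cos(theta/2) = 0.0449
F = 0.0020

0.0020


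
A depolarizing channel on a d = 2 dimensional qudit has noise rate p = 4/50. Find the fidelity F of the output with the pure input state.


F = (1-p) + p/d
= (1 - 0.0800) + 0.0800/2
= 0.9200 + 0.0400
= 0.9600

0.9600


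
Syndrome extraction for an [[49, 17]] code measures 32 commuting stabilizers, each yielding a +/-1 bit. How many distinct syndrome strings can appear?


Each stabilizer generator gives a binary (+1 or -1) measurement outcome.
With 32 independent generators:
Total syndromes = 2^32
= 4294967296

4294967296


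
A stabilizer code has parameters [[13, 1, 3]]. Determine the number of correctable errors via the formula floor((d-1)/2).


Code parameters: [[13, 1, 3]], distance d = 3.
Number of correctable errors = floor((d-1)/2)
= floor((3 - 1)/2)
= floor(2/2)
= 1

1


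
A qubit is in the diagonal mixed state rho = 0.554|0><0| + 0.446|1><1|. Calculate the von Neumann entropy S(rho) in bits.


S = -p*log2(p) - (1-p)*log2(1-p)
p = 0.5540, 1-p = 0.4460
= -0.5540 * log2(0.5540) - 0.4460 * log2(0.4460)
= -(-0.4720) - (-0.5195)
= 0.9916

0.9916


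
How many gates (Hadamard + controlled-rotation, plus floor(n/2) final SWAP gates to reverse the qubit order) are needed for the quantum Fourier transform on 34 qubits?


Hadamard gates: 34
Controlled rotations: n*(n-1)/2 = 34*33/2 = 561
SWAP gates: floor(n/2) = floor(34/2) = 17
Total = 34 + 561 + 17
= 612

612


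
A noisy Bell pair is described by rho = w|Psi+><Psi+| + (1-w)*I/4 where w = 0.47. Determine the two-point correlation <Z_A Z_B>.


|Psi+> = (|01> + |10>)/sqrt(2)
For the pure Bell state, <Z_A Z_B> = -1 (Bell-state Pauli correlator).
The maximally-mixed part I/4 has tr(I/4 * P tensor P) = 0 for any traceless Pauli P.
So <Z_A Z_B>_rho = w * (-1) + (1 - w) * 0
= 0.47 * (-1)
= -0.4700

-0.4700


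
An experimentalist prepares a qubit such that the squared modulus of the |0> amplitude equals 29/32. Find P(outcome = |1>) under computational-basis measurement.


|alpha|^2 = 29/32 = 0.9062
|beta|^2 = 1 - 29/32 = 3/32 = 0.0938
P(|1>) = |beta|^2 = 0.0938

0.0938


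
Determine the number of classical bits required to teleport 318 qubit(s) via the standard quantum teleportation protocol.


Quantum teleportation requires 2 classical bits per qubit teleported.
318 qubit(s) -> 2 * 318 = 636 classical bits

636


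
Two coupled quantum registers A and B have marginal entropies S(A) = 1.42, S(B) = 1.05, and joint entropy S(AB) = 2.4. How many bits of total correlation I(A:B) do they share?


I(A:B) = S(A) + S(B) - S(AB)
= 1.42 + 1.05 - 2.4
= 0.0700

0.0700


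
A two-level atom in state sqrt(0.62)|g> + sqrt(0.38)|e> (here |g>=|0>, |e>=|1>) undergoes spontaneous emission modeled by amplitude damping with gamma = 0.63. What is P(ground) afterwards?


For amplitude damping with parameter gamma on state sqrt(a)|0> + sqrt(b)|1>:
alpha^2 = 0.62, beta^2 = 0.38
P(|0>) = alpha^2 + gamma * beta^2
= 0.62 + 0.63 * 0.38
= 0.62 + 0.2394
= 0.8594

0.8594


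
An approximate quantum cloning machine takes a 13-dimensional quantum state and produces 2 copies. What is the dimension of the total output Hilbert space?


Output space = H^(tensor 2) where dim(H) = 13
dim = 13^2
= 169

169


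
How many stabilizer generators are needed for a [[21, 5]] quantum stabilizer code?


For an [[n,k]] stabilizer code:
Number of stabilizer generators = n - k
= 21 - 5
= 16

16


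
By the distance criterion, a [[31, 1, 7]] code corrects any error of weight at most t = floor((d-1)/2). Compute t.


Code parameters: [[31, 1, 7]], distance d = 7.
Number of correctable errors = floor((d-1)/2)
= floor((7 - 1)/2)
= floor(6/2)
= 3

3


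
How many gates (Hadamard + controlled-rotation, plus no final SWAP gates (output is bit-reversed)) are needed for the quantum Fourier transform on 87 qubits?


Hadamard gates: 87
Controlled rotations: n*(n-1)/2 = 87*86/2 = 3741
SWAP gates: 0 (omitted)
Total = 87 + 3741
= 3828

3828


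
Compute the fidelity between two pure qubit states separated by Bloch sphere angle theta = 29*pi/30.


For states separated by angle theta on Bloch sphere:
F = cos^2(theta/2)
theta = 29*pi/30 = 3.0369
theta/2 = 1.5184
cos(theta/2) = 0.0523
F = 0.0027

0.0027


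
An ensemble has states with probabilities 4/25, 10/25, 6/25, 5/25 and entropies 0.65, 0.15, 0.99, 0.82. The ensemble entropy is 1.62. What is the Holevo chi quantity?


chi = S(rho) - sum_i p_i * S(rho_i)
Weighted entropy = 4/25 * 0.65 + 10/25 * 0.15 + 6/25 * 0.99 + 5/25 * 0.82
= 0.5656
chi = 1.62 - 0.5656
= 1.0544

1.0544


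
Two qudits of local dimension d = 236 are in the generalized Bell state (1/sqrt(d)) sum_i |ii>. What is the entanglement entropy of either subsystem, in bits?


For a maximally entangled state in d x d:
S = log2(d) = log2(236)
= 7.8826

7.8826


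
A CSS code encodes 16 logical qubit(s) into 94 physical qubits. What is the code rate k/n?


Code rate R = k/n
= 16/94
= 0.1702

0.1702


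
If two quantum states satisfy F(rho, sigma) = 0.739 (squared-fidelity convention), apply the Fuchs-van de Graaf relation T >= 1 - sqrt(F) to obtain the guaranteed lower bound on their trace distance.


Fuchs-van de Graaf (squared-fidelity convention): 1 - sqrt(F) <= T <= sqrt(1 - F).
Lower bound: T >= 1 - sqrt(F)
sqrt(F) = sqrt(0.739) = 0.8597
T >= 1 - 0.8597
T >= 0.1403

0.1403


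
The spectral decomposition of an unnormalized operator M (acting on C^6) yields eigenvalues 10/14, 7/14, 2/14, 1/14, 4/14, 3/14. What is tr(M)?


tr(M) = sum of eigenvalues
= 10/14 + 7/14 + 2/14 + 1/14 + 4/14 + 3/14
= 27/14
= 1.9286

1.9286


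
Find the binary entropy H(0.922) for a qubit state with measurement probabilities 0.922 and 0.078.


S = -p*log2(p) - (1-p)*log2(1-p)
p = 0.9220, 1-p = 0.0780
= -0.9220 * log2(0.9220) - 0.0780 * log2(0.0780)
= -(-0.1080) - (-0.2871)
= 0.3951

0.3951


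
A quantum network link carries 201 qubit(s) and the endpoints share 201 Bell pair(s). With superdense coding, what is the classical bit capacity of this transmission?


Superdense coding allows 2 classical bits per shared entangled pair.
201 pair(s) -> 2 * 201 = 402 classical bits

402


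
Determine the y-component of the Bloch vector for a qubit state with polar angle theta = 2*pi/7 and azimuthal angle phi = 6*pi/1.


theta = 0.8976, phi = 18.8496
r_y = sin(theta)*sin(phi) = 0.7818 * 0.0000
r_y = 0.0000

0.0000


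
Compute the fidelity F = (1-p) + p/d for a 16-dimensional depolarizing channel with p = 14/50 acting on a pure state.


F = (1-p) + p/d
= (1 - 0.2800) + 0.2800/16
= 0.7200 + 0.0175
= 0.7375

0.7375


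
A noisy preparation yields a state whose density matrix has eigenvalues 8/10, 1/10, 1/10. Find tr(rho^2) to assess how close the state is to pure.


tr(rho^2) = sum of eigenvalues squared
= (8/10)^2 + (1/10)^2 + (1/10)^2
= (64 + 1 + 1) / 100
= 66/100
= 0.6600

0.6600


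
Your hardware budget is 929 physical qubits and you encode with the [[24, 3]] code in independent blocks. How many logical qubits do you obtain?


Each code block uses 24 physical qubits for 3 logical qubit(s).
Number of complete blocks = floor(929 / 24) = 38
Logical qubits = 38 * 3
= 114

114


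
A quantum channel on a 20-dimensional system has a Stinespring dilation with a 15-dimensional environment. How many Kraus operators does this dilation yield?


Tracing out the environment in an orthonormal basis {|i>_E} gives Kraus operators K_i = <i|_E U |0>_E.
Number of Kraus operators = dim(H_env) = d_env
= 15

15


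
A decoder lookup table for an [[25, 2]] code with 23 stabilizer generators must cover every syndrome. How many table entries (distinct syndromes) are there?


Each stabilizer generator gives a binary (+1 or -1) measurement outcome.
With 23 independent generators:
Total syndromes = 2^23
= 8388608

8388608


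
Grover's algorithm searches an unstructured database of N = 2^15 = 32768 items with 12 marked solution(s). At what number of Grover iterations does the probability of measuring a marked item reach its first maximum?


After j Grover iterations the success probability is P(j) = sin^2((2j+1)*theta), where sin(theta) = sqrt(k/N).
N = 2^15 = 32768, k = 12
sin(theta) = sqrt(k/N) = 0.01913663862
theta = arcsin(sqrt(k/N)) = 0.01913780682 rad
P(j) reaches its first maximum when (2j+1)*theta is as close as possible to pi/2, i.e. j = round(pi/(4*theta) - 1/2).
pi/(4*theta) - 1/2 = 40.5391
(For comparison, the common estimate pi/4 * sqrt(N/k) = 41.0416; the exact maximiser is used here.)
Optimal iterations = 41

41


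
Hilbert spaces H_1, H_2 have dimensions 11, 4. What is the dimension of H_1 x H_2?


dim(H_1 x H_2) = 11 * 4
= 44

44


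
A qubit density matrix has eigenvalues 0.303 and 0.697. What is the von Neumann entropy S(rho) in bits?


S = -p*log2(p) - (1-p)*log2(1-p)
p = 0.3030, 1-p = 0.6970
= -0.3030 * log2(0.3030) - 0.6970 * log2(0.6970)
= -(-0.5220) - (-0.3630)
= 0.8849

0.8849


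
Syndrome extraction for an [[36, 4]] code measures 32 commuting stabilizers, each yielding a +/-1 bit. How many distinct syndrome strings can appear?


Each stabilizer generator gives a binary (+1 or -1) measurement outcome.
With 32 independent generators:
Total syndromes = 2^32
= 4294967296

4294967296


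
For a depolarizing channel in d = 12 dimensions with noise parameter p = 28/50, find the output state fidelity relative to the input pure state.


F = (1-p) + p/d
= (1 - 0.5600) + 0.5600/12
= 0.4400 + 0.0467
= 0.4867

0.4867


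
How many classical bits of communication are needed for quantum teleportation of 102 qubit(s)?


Quantum teleportation requires 2 classical bits per qubit teleported.
102 qubit(s) -> 2 * 102 = 204 classical bits

204


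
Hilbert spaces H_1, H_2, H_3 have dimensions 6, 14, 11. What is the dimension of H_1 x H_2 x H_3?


dim(H_1 x H_2 x H_3) = 6 * 14 * 11
= 84 * 11
= 924

924


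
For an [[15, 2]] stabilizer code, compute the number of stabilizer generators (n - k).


For an [[n,k]] stabilizer code:
Number of stabilizer generators = n - k
= 15 - 2
= 13

13


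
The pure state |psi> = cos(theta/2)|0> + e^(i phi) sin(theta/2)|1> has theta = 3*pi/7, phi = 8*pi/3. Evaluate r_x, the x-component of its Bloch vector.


theta = 1.3464, phi = 8.3776
r_x = sin(theta)*cos(phi) = 0.9749 * -0.5000
r_x = -0.4875

-0.4875


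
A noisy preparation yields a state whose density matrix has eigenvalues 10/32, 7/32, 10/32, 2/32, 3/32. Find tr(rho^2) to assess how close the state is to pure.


tr(rho^2) = sum of eigenvalues squared
= (10/32)^2 + (7/32)^2 + (10/32)^2 + (2/32)^2 + (3/32)^2
= (100 + 49 + 100 + 4 + 9) / 1024
= 262/1024
= 0.2559

0.2559


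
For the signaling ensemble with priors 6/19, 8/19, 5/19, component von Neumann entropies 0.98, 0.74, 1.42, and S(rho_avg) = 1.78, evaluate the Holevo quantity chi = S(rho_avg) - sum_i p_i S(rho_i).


chi = S(rho) - sum_i p_i * S(rho_i)
Weighted entropy = 6/19 * 0.98 + 8/19 * 0.74 + 5/19 * 1.42
= 0.9947
chi = 1.78 - 0.9947
= 0.7853

0.7853


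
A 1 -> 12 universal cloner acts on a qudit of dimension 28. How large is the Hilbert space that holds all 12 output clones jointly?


Output space = H^(tensor 12) where dim(H) = 28
dim = 28^12
= 784 (after 2 factors)
= 21952 (after 3 factors)
= 614656 (after 4 factors)
= 17210368 (after 5 factors)
= 481890304 (after 6 factors)
= 13492928512 (after 7 factors)
= 377801998336 (after 8 factors)
= 10578455953408 (after 9 factors)
= 296196766695424 (after 10 factors)
= 8293509467471872 (after 11 factors)
= 232218265089212416 (after 12 factors)
= 232218265089212416

232218265089212416


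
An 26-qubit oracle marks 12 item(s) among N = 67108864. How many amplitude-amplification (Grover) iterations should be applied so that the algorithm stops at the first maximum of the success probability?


After j Grover iterations the success probability is P(j) = sin^2((2j+1)*theta), where sin(theta) = sqrt(k/N).
N = 2^26 = 67108864, k = 12
sin(theta) = sqrt(k/N) = 0.0004228639667
theta = arcsin(sqrt(k/N)) = 0.0004228639793 rad
P(j) reaches its first maximum when (2j+1)*theta is as close as possible to pi/2, i.e. j = round(pi/(4*theta) - 1/2).
pi/(4*theta) - 1/2 = 1856.8305
(For comparison, the common estimate pi/4 * sqrt(N/k) = 1857.3305; the exact maximiser is used here.)
Optimal iterations = 1857

1857


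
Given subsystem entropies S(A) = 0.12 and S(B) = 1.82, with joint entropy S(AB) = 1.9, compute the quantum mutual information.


I(A:B) = S(A) + S(B) - S(AB)
= 0.12 + 1.82 - 1.9
= 0.0400

0.0400


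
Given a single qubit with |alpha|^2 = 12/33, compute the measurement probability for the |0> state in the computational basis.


|alpha|^2 = 12/33 = 0.3636
|beta|^2 = 1 - 12/33 = 21/33 = 0.6364
P(|0>) = |alpha|^2 = 0.3636

0.3636


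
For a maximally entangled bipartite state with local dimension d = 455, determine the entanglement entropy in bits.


For a maximally entangled state in d x d:
S = log2(d) = log2(455)
= 8.8297

8.8297


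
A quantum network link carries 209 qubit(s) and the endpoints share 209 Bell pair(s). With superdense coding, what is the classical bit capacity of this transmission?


Superdense coding allows 2 classical bits per shared entangled pair.
209 pair(s) -> 2 * 209 = 418 classical bits

418


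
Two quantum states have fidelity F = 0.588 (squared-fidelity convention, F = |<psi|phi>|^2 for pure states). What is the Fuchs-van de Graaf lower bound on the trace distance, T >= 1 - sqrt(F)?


Fuchs-van de Graaf (squared-fidelity convention): 1 - sqrt(F) <= T <= sqrt(1 - F).
Lower bound: T >= 1 - sqrt(F)
sqrt(F) = sqrt(0.588) = 0.7668
T >= 1 - 0.7668
T >= 0.2332

0.2332


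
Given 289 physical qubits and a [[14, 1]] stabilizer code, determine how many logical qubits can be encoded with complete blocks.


Each code block uses 14 physical qubits for 1 logical qubit(s).
Number of complete blocks = floor(289 / 14) = 20
Logical qubits = 20 * 1
= 20

20


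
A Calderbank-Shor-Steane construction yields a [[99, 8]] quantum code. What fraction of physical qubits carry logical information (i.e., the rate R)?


Code rate R = k/n
= 8/99
= 0.0808

0.0808


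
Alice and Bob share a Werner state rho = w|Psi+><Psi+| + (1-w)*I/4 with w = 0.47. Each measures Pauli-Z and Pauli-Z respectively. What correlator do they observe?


|Psi+> = (|01> + |10>)/sqrt(2)
For the pure Bell state, <Z_A Z_B> = -1 (Bell-state Pauli correlator).
The maximally-mixed part I/4 has tr(I/4 * P tensor P) = 0 for any traceless Pauli P.
So <Z_A Z_B>_rho = w * (-1) + (1 - w) * 0
= 0.47 * (-1)
= -0.4700

-0.4700


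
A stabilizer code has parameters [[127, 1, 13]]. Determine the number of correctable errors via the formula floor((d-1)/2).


Code parameters: [[127, 1, 13]], distance d = 13.
Number of correctable errors = floor((d-1)/2)
= floor((13 - 1)/2)
= floor(12/2)
= 6

6


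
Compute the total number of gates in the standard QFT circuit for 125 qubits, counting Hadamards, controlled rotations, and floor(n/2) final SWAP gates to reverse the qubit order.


Hadamard gates: 125
Controlled rotations: n*(n-1)/2 = 125*124/2 = 7750
SWAP gates: floor(n/2) = floor(125/2) = 62
Total = 125 + 7750 + 62
= 7937

7937


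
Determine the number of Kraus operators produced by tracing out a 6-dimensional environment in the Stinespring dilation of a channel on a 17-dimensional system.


Tracing out the environment in an orthonormal basis {|i>_E} gives Kraus operators K_i = <i|_E U |0>_E.
Number of Kraus operators = dim(H_env) = d_env
= 6

6


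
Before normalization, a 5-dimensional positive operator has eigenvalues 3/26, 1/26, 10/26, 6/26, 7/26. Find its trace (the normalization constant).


tr(M) = sum of eigenvalues
= 3/26 + 1/26 + 10/26 + 6/26 + 7/26
= 27/26
= 1.0385

1.0385


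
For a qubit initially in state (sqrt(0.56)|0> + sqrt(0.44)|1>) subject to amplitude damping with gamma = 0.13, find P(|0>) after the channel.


For amplitude damping with parameter gamma on state sqrt(a)|0> + sqrt(b)|1>:
alpha^2 = 0.56, beta^2 = 0.44
P(|0>) = alpha^2 + gamma * beta^2
= 0.56 + 0.13 * 0.44
= 0.56 + 0.0572
= 0.6172

0.6172


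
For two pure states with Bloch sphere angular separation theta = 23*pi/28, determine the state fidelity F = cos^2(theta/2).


For states separated by angle theta on Bloch sphere:
F = cos^2(theta/2)
theta = 23*pi/28 = 2.5806
theta/2 = 1.2903
cos(theta/2) = 0.2768
F = 0.0766

0.0766


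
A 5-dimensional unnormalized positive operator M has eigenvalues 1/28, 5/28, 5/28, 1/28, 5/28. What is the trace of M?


tr(M) = sum of eigenvalues
= 1/28 + 5/28 + 5/28 + 1/28 + 5/28
= 17/28
= 0.6071

0.6071


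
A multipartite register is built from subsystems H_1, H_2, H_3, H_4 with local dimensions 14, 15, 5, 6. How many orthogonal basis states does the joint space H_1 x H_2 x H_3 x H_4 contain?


dim(H_1 x H_2 x H_3 x H_4) = 14 * 15 * 5 * 6
= 210 * 5 * 6
= 1050 * 6
= 6300

6300


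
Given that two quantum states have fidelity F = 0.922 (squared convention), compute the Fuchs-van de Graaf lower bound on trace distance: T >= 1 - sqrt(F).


Fuchs-van de Graaf (squared-fidelity convention): 1 - sqrt(F) <= T <= sqrt(1 - F).
Lower bound: T >= 1 - sqrt(F)
sqrt(F) = sqrt(0.922) = 0.9602
T >= 1 - 0.9602
T >= 0.0398

0.0398


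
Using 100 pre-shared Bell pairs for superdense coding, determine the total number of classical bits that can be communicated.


Superdense coding allows 2 classical bits per shared entangled pair.
100 pair(s) -> 2 * 100 = 200 classical bits

200


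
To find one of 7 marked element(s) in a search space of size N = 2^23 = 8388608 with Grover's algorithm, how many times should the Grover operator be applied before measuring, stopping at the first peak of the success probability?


After j Grover iterations the success probability is P(j) = sin^2((2j+1)*theta), where sin(theta) = sqrt(k/N).
N = 2^23 = 8388608, k = 7
sin(theta) = sqrt(k/N) = 0.0009134905729
theta = arcsin(sqrt(k/N)) = 0.0009134907 rad
P(j) reaches its first maximum when (2j+1)*theta is as close as possible to pi/2, i.e. j = round(pi/(4*theta) - 1/2).
pi/(4*theta) - 1/2 = 859.2769
(For comparison, the common estimate pi/4 * sqrt(N/k) = 859.7770; the exact maximiser is used here.)
Optimal iterations = 859

859


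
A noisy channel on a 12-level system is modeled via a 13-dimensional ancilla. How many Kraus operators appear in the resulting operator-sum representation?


Tracing out the environment in an orthonormal basis {|i>_E} gives Kraus operators K_i = <i|_E U |0>_E.
Number of Kraus operators = dim(H_env) = d_env
= 13

13


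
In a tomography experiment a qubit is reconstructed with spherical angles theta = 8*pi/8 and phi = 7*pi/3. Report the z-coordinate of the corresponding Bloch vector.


theta = 3.1416, phi = 7.3304
r_z = cos(theta) = -1.0000

-1.0000


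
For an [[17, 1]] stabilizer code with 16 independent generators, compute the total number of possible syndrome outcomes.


Each stabilizer generator gives a binary (+1 or -1) measurement outcome.
With 16 independent generators:
Total syndromes = 2^16
= 65536

65536


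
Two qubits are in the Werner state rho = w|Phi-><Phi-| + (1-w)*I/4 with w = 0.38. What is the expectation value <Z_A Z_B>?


|Phi-> = (|00> - |11>)/sqrt(2)
For the pure Bell state, <Z_A Z_B> = +1 (Bell-state Pauli correlator).
The maximally-mixed part I/4 has tr(I/4 * P tensor P) = 0 for any traceless Pauli P.
So <Z_A Z_B>_rho = w * (+1) + (1 - w) * 0
= 0.38 * (+1)
= 0.3800

0.3800


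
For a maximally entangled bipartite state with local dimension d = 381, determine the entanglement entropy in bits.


For a maximally entangled state in d x d:
S = log2(d) = log2(381)
= 8.5736

8.5736


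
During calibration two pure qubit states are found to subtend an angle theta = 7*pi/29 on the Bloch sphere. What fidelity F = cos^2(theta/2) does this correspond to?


For states separated by angle theta on Bloch sphere:
F = cos^2(theta/2)
theta = 7*pi/29 = 0.7583
theta/2 = 0.3792
cos(theta/2) = 0.9290
F = 0.8630

0.8630


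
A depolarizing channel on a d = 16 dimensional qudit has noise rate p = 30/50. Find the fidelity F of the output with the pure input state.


F = (1-p) + p/d
= (1 - 0.6000) + 0.6000/16
= 0.4000 + 0.0375
= 0.4375

0.4375


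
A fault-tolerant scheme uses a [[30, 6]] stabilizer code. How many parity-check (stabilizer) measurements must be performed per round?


For an [[n,k]] stabilizer code:
Number of stabilizer generators = n - k
= 30 - 6
= 24

24


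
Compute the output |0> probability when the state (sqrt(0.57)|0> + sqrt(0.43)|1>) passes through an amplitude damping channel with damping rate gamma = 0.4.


For amplitude damping with parameter gamma on state sqrt(a)|0> + sqrt(b)|1>:
alpha^2 = 0.57, beta^2 = 0.43
P(|0>) = alpha^2 + gamma * beta^2
= 0.57 + 0.4 * 0.43
= 0.57 + 0.1720
= 0.7420

0.7420


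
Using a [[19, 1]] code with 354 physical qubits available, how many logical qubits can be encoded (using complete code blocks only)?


Each code block uses 19 physical qubits for 1 logical qubit(s).
Number of complete blocks = floor(354 / 19) = 18
Logical qubits = 18 * 1
= 18

18


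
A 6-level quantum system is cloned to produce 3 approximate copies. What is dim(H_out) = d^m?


Output space = H^(tensor 3) where dim(H) = 6
dim = 6^3
= 36 (after 2 factors)
= 216 (after 3 factors)
= 216

216


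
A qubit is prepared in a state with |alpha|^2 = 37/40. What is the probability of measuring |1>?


|alpha|^2 = 37/40 = 0.9250
|beta|^2 = 1 - 37/40 = 3/40 = 0.0750
P(|1>) = |beta|^2 = 0.0750

0.0750


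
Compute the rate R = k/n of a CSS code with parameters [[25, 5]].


Code rate R = k/n
= 5/25
= 0.2000

0.2000


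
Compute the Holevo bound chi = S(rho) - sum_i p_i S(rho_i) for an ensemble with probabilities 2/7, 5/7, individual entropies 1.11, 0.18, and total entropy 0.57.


chi = S(rho) - sum_i p_i * S(rho_i)
Weighted entropy = 2/7 * 1.11 + 5/7 * 0.18
= 0.4457
chi = 0.57 - 0.4457
= 0.1243

0.1243


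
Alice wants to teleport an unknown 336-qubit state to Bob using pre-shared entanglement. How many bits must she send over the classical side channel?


Quantum teleportation requires 2 classical bits per qubit teleported.
336 qubit(s) -> 2 * 336 = 672 classical bits

672


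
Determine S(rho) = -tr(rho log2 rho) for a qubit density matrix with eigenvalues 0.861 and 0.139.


S = -p*log2(p) - (1-p)*log2(1-p)
p = 0.8610, 1-p = 0.1390
= -0.8610 * log2(0.8610) - 0.1390 * log2(0.1390)
= -(-0.1859) - (-0.3957)
= 0.5816

0.5816


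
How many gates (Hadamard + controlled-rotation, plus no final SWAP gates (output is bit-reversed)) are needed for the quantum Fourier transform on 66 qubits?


Hadamard gates: 66
Controlled rotations: n*(n-1)/2 = 66*65/2 = 2145
SWAP gates: 0 (omitted)
Total = 66 + 2145
= 2211

2211


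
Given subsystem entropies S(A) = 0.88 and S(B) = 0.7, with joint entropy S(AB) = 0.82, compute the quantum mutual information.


I(A:B) = S(A) + S(B) - S(AB)
= 0.88 + 0.7 - 0.82
= 0.7600

0.7600


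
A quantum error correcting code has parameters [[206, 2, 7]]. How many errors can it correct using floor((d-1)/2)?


Code parameters: [[206, 2, 7]], distance d = 7.
Number of correctable errors = floor((d-1)/2)
= floor((7 - 1)/2)
= floor(6/2)
= 3

3


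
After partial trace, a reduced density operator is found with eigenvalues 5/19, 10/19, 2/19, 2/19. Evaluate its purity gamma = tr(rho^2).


tr(rho^2) = sum of eigenvalues squared
= (5/19)^2 + (10/19)^2 + (2/19)^2 + (2/19)^2
= (25 + 100 + 4 + 4) / 361
= 133/361
= 0.3684

0.3684


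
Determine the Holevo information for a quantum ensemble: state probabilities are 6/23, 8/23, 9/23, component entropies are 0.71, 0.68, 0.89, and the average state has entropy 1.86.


chi = S(rho) - sum_i p_i * S(rho_i)
Weighted entropy = 6/23 * 0.71 + 8/23 * 0.68 + 9/23 * 0.89
= 0.7700
chi = 1.86 - 0.7700
= 1.0900

1.0900


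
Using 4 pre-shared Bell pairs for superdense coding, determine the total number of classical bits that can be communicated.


Superdense coding allows 2 classical bits per shared entangled pair.
4 pair(s) -> 2 * 4 = 8 classical bits

8
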